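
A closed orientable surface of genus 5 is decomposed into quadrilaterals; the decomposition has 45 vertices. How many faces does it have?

χ = 2 − 2·5 = -8, and every face is a square so 4F = 2E.
V − E + F = -8 with E = 4F/2 gives 45 − (4/2 − 1)·F = -8, so F = 53 and E = 106.

53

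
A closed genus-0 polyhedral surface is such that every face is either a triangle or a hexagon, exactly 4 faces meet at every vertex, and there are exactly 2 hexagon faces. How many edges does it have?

24

Let x be the number of triangles; then F = 2 + x.
Edge–face incidences: 2E = 6·2 + 3·x = 12 + 3x.
Every vertex has degree 4, so 4V = 2E.
Euler: V − E + F = 2 ⇒ (2E)/4 − E + (2 + x) = 2.
Multiply by 8: 2·(2E) − 4·(2E) + 8·(2 + x) = 16, i.e. 16 + 8x − 2·(12 + 3x) = 16.
Collecting terms: 2x − 8 = 16, so 2x = 24, so x = 12.
Then 2E = 12 + 3·12 = 48, so E = 24, V = 2E/4 = 12, F = 2 + 12 = 14.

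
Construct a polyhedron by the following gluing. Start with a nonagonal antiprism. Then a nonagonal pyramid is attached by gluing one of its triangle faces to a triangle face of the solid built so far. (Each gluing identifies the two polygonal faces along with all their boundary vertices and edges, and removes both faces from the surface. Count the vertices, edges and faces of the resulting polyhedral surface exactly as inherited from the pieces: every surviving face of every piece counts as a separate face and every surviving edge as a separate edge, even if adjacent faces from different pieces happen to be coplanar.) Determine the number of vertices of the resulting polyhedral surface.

A nonagonal antiprism: V=18, E=36, F=20.
Attach a nonagonal pyramid (V=10, E=18, F=10) along a 3-gon: merge 3 vertices and 3 edges, delete both glued faces → V=25, E=51, F=28.
Check: V − E + F = 25 − 51 + 28 = 2.

25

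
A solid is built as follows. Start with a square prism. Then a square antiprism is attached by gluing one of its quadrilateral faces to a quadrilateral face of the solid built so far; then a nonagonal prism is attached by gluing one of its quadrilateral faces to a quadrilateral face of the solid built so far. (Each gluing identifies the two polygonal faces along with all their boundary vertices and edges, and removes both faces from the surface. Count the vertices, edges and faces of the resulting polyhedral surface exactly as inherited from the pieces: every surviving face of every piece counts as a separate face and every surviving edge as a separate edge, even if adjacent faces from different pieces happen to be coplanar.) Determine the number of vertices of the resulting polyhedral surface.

A square prism: V=8, E=12, F=6.
Attach a square antiprism (V=8, E=16, F=10) along a 4-gon: merge 4 vertices and 4 edges, delete both glued faces → V=12, E=24, F=14.
Attach a nonagonal prism (V=18, E=27, F=11) along a 4-gon: merge 4 vertices and 4 edges, delete both glued faces → V=26, E=47, F=23.
Check: V − E + F = 26 − 47 + 23 = 2.

26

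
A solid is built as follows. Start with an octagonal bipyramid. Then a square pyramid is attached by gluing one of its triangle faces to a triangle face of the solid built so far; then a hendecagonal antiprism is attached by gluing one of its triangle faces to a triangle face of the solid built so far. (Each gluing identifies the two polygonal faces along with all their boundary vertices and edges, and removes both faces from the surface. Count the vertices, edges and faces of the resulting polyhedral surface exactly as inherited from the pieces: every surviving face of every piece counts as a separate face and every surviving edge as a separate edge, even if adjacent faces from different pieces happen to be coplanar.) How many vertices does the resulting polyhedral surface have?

An octagonal bipyramid: V=10, E=24, F=16.
Attach a square pyramid (V=5, E=8, F=5) along a 3-gon: merge 3 vertices and 3 edges, delete both glued faces → V=12, E=29, F=19.
Attach a hendecagonal antiprism (V=22, E=44, F=24) along a 3-gon: merge 3 vertices and 3 edges, delete both glued faces → V=31, E=70, F=41.
Check: V − E + F = 31 − 70 + 41 = 2.

31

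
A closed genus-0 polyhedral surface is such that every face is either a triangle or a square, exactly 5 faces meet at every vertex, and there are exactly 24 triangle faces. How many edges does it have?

40

Let x be the number of squares; then F = 24 + x.
Edge–face incidences: 2E = 3·24 + 4·x = 72 + 4x.
Every vertex has degree 5, so 5V = 2E.
Euler: V − E + F = 2 ⇒ (2E)/5 − E + (24 + x) = 2.
Multiply by 10: 2·(2E) − 5·(2E) + 10·(24 + x) = 20, i.e. 240 + 10x − 3·(72 + 4x) = 20.
Collecting terms: −2x + 24 = 20, so −2x = −4, so x = 2.
Then 2E = 72 + 4·2 = 80, so E = 40, V = 2E/5 = 16, F = 24 + 2 = 26.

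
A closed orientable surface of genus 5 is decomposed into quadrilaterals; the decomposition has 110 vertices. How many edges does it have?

236

χ = 2 − 2·5 = -8, and every face is a square so 4F = 2E.
V − E + F = -8 with E = 4F/2 gives 110 − (4/2 − 1)·F = -8, so F = 118 and E = 236.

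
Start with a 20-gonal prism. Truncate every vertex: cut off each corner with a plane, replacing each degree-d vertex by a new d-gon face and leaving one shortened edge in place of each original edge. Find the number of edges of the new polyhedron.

The base solid has V = 40, E = 60, F = 22.
Truncation replaces each original edge-end by a new vertex, so V′ = 2E = 120.
Each original edge survives, and each old vertex of degree d contributes d new edges; summing degrees gives Σd = 2E, so E′ = E + 2E = 3E = 180.
Each original face survives and each original vertex becomes one new face: F′ = F + V = 62.

180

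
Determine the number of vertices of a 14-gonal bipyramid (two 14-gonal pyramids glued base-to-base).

16

A bipyramid over an n-gon has 2n triangular faces and n + 2 vertices: V = 14 + 2 = 16, E = 3·14 = 42, F = 2·14 = 28.
Check: V − E + F = 16 − 42 + 28 = 2.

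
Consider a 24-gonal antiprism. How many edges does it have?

96

An antiprism on an n-gon has two n-gon caps and 2n triangles: V = 2·24 = 48, E = 4·24 = 96, F = 2·24 + 2 = 50.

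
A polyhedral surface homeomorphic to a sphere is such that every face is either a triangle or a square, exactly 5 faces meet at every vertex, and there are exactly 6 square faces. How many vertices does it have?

24

Let x be the number of triangles; then F = 6 + x.
Edge–face incidences: 2E = 4·6 + 3·x = 24 + 3x.
Every vertex has degree 5, so 5V = 2E.
Euler: V − E + F = 2 ⇒ (2E)/5 − E + (6 + x) = 2.
Multiply by 10: 2·(2E) − 5·(2E) + 10·(6 + x) = 20, i.e. 60 + 10x − 3·(24 + 3x) = 20.
Collecting terms: x − 12 = 20, so x = 32.
Then 2E = 24 + 3·32 = 120, so E = 60, V = 2E/5 = 24, F = 6 + 32 = 38.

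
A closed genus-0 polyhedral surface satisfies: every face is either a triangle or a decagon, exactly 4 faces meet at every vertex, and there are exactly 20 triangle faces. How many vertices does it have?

20

Let x be the number of decagons; then F = 20 + x.
Edge–face incidences: 2E = 3·20 + 10·x = 60 + 10x.
Every vertex has degree 4, so 4V = 2E.
Euler: V − E + F = 2 ⇒ (2E)/4 − E + (20 + x) = 2.
Multiply by 8: 2·(2E) − 4·(2E) + 8·(20 + x) = 16, i.e. 160 + 8x − 2·(60 + 10x) = 16.
Collecting terms: −12x + 40 = 16, so −12x = −24, so x = 2.
Then 2E = 60 + 10·2 = 80, so E = 40, V = 2E/4 = 20, F = 20 + 2 = 22.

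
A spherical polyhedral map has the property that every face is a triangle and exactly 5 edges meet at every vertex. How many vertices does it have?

Each face has 3 edges and each edge borders two faces, so 2E = 3F.
Each vertex has degree 5, so 5V = 2E and hence V = 3F/5.
Euler: V − E + F = 2 ⇒ (3F/5) − (3F/2) + F = 2.
Multiply by 10: (6 − 15 + 10)F = 20, i.e. 1F = 20.
So F = 20, E = 3·20/2 = 30, V = 3·20/5 = 12.

12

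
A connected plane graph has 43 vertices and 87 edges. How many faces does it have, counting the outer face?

Euler's formula for a connected plane graph: V − E + F = 2, so F = 2 − 43 + 87 = 46.

46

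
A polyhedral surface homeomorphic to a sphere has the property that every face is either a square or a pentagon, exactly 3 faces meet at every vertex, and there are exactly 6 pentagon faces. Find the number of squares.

Let x be the number of squares; then F = 6 + x.
Edge–face incidences: 2E = 5·6 + 4·x = 30 + 4x.
Every vertex has degree 3, so 3V = 2E.
Euler: V − E + F = 2 ⇒ (2E)/3 − E + (6 + x) = 2.
Multiply by 6: 2·(2E) − 3·(2E) + 6·(6 + x) = 12, i.e. 36 + 6x − (30 + 4x) = 12.
Collecting terms: 2x + 6 = 12, so 2x = 6, so x = 3.
Then 2E = 30 + 4·3 = 42, so E = 21, V = 2E/3 = 14, F = 6 + 3 = 9.

3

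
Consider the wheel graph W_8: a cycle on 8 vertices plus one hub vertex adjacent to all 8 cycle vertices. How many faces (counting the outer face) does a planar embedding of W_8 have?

W_8 has V = 8 + 1 = 9 vertices and E = 2·8 = 16 edges.
By Euler's formula F = 2 − V + E = 2 − 9 + 16 = 9.

9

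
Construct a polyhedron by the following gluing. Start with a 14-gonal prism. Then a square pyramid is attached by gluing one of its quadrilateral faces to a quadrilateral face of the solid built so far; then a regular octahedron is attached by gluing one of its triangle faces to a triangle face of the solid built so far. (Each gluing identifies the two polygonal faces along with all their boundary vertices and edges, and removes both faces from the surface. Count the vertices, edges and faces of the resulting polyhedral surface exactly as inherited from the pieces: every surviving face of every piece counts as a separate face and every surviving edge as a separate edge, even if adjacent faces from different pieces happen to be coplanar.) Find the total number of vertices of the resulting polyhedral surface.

32

A 14-gonal prism: V=28, E=42, F=16.
Attach a square pyramid (V=5, E=8, F=5) along a 4-gon: merge 4 vertices and 4 edges, delete both glued faces → V=29, E=46, F=19.
Attach a regular octahedron (V=6, E=12, F=8) along a 3-gon: merge 3 vertices and 3 edges, delete both glued faces → V=32, E=55, F=25.
Check: V − E + F = 32 − 55 + 25 = 2.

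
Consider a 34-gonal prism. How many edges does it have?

102

A prism on an n-gon has two n-gon bases and n rectangular sides: V = 2·34 = 68, E = 3·34 = 102, F = 34 + 2 = 36.
Check: V − E + F = 68 − 102 + 36 = 2.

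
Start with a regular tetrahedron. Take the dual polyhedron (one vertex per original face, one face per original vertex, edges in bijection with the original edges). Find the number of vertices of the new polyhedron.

4

The base solid has V = 4, E = 6, F = 4.
The dual swaps V and F and preserves E: V′ = F = 4, E′ = E = 6, F′ = V = 4.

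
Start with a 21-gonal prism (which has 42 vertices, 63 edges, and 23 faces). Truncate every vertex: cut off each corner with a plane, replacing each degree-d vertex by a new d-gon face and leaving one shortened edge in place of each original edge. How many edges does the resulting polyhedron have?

Truncation replaces each original edge-end by a new vertex, so V′ = 2E = 126.
Each original edge survives, and each old vertex of degree d contributes d new edges; summing degrees gives Σd = 2E, so E′ = E + 2E = 3E = 189.
Each original face survives and each original vertex becomes one new face: F′ = F + V = 65.

189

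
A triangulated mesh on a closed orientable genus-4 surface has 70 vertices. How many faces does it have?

152

χ = 2 − 2·4 = -6, and every face is a triangle so 3F = 2E.
V − E + F = -6 with E = 3F/2 gives 70 − (3/2 − 1)·F = -6, so F = 152 and E = 228.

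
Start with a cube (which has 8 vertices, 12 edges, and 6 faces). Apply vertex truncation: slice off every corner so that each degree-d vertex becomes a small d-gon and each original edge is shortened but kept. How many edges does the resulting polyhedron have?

Truncation replaces each original edge-end by a new vertex, so V′ = 2E = 24.
Each original edge survives, and each old vertex of degree d contributes d new edges; summing degrees gives Σd = 2E, so E′ = E + 2E = 3E = 36.
Each original face survives and each original vertex becomes one new face: F′ = F + V = 14.

36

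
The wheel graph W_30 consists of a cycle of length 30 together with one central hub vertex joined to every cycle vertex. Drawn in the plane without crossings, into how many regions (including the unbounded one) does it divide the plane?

31

W_30 has V = 30 + 1 = 31 vertices and E = 2·30 = 60 edges.
By Euler's formula F = 2 − V + E = 2 − 31 + 60 = 31.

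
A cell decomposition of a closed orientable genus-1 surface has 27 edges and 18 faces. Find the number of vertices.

For a closed orientable surface of genus 1, χ = 2 − 2·1 = 0.
V = 0 + E − F = 0 + 27 − 18 = 9.

9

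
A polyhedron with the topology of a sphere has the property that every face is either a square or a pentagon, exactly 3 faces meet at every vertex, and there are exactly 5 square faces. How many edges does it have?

Let x be the number of pentagons; then F = 5 + x.
Edge–face incidences: 2E = 4·5 + 5·x = 20 + 5x.
Every vertex has degree 3, so 3V = 2E.
Euler: V − E + F = 2 ⇒ (2E)/3 − E + (5 + x) = 2.
Multiply by 6: 2·(2E) − 3·(2E) + 6·(5 + x) = 12, i.e. 30 + 6x − (20 + 5x) = 12.
Collecting terms: x + 10 = 12, so x = 2.
Then 2E = 20 + 5·2 = 30, so E = 15, V = 2E/3 = 10, F = 5 + 2 = 7.

15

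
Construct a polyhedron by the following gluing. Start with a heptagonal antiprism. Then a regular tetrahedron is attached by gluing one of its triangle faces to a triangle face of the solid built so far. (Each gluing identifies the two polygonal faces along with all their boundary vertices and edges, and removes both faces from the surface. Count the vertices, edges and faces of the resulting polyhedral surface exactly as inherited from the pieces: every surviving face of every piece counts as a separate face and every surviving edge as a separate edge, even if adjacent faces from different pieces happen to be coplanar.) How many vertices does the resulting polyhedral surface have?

A heptagonal antiprism: V=14, E=28, F=16.
Attach a regular tetrahedron (V=4, E=6, F=4) along a 3-gon: merge 3 vertices and 3 edges, delete both glued faces → V=15, E=31, F=18.
Check: V − E + F = 15 − 31 + 18 = 2.

15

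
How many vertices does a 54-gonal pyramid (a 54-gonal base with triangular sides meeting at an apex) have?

55

A pyramid on an n-gon base has one n-gon and n triangles: V = 54 + 1 = 55, E = 2·54 = 108, F = 54 + 1 = 55.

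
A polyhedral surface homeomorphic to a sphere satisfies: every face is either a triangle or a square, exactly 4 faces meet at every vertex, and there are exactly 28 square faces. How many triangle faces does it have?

Let x be the number of triangles; then F = 28 + x.
Edge–face incidences: 2E = 4·28 + 3·x = 112 + 3x.
Every vertex has degree 4, so 4V = 2E.
Euler: V − E + F = 2 ⇒ (2E)/4 − E + (28 + x) = 2.
Multiply by 8: 2·(2E) − 4·(2E) + 8·(28 + x) = 16, i.e. 224 + 8x − 2·(112 + 3x) = 16.
Collecting terms: 2x = 16, so x = 8.
Then 2E = 112 + 3·8 = 136, so E = 68, V = 2E/4 = 34, F = 28 + 8 = 36.

8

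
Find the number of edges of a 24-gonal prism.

72

A prism on an n-gon has two n-gon bases and n rectangular sides: V = 2·24 = 48, E = 3·24 = 72, F = 24 + 2 = 26.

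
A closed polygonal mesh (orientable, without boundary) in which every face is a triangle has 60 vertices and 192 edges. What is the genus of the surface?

Every face is a triangle and each edge borders two faces, so 3F = 2·192, giving F = 128.
χ = V − E + F = 60 − 192 + 128 = -4.
For a closed orientable surface χ = 2 − 2g, so g = (2 − (-4))/2 = 3.

3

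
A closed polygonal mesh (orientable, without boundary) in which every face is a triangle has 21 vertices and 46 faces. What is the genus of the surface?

2

Every face is a triangle, so 2E = 3·46 = 138, giving E = 69.
χ = V − E + F = 21 − 69 + 46 = -2.
For a closed orientable surface χ = 2 − 2g, so g = (2 − (-2))/2 = 2.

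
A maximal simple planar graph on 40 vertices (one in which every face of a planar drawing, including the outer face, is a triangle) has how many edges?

114

In a plane triangulation 3F = 2E and V − E + F = 2, so E = 3V − 6 = 3·40 − 6 = 114.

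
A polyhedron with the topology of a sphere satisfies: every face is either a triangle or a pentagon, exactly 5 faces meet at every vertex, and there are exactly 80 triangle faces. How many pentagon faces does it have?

12

Let x be the number of pentagons; then F = 80 + x.
Edge–face incidences: 2E = 3·80 + 5·x = 240 + 5x.
Every vertex has degree 5, so 5V = 2E.
Euler: V − E + F = 2 ⇒ (2E)/5 − E + (80 + x) = 2.
Multiply by 10: 2·(2E) − 5·(2E) + 10·(80 + x) = 20, i.e. 800 + 10x − 3·(240 + 5x) = 20.
Collecting terms: −5x + 80 = 20, so −5x = −60, so x = 12.
Then 2E = 240 + 5·12 = 300, so E = 150, V = 2E/5 = 60, F = 80 + 12 = 92.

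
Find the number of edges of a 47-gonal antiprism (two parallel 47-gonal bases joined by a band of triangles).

188

An antiprism on an n-gon has two n-gon caps and 2n triangles: V = 2·47 = 94, E = 4·47 = 188, F = 2·47 + 2 = 96.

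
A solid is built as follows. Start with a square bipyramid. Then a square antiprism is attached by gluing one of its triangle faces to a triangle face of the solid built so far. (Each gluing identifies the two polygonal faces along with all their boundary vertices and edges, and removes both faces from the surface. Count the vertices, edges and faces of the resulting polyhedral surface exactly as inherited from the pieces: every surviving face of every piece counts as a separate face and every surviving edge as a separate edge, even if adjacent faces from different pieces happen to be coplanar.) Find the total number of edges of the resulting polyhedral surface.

25

A square bipyramid: V=6, E=12, F=8.
Attach a square antiprism (V=8, E=16, F=10) along a 3-gon: merge 3 vertices and 3 edges, delete both glued faces → V=11, E=25, F=16.
Check: V − E + F = 11 − 25 + 16 = 2.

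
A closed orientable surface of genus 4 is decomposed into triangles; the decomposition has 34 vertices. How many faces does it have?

χ = 2 − 2·4 = -6, and every face is a triangle so 3F = 2E.
V − E + F = -6 with E = 3F/2 gives 34 − (3/2 − 1)·F = -6, so F = 80 and E = 120.

80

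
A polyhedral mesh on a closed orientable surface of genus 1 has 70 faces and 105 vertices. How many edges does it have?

For a closed orientable surface of genus 1, χ = 2 − 2·1 = 0.
E = V + F − (0) = 105 + 70 − (0) = 175.

175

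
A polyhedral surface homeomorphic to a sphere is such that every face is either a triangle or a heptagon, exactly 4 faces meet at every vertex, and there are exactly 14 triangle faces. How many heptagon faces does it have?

Let x be the number of heptagons; then F = 14 + x.
Edge–face incidences: 2E = 3·14 + 7·x = 42 + 7x.
Every vertex has degree 4, so 4V = 2E.
Euler: V − E + F = 2 ⇒ (2E)/4 − E + (14 + x) = 2.
Multiply by 8: 2·(2E) − 4·(2E) + 8·(14 + x) = 16, i.e. 112 + 8x − 2·(42 + 7x) = 16.
Collecting terms: −6x + 28 = 16, so −6x = −12, so x = 2.
Then 2E = 42 + 7·2 = 56, so E = 28, V = 2E/4 = 14, F = 14 + 2 = 16.

2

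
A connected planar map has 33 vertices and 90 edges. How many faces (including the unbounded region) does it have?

Euler's formula for a connected plane graph: V − E + F = 2, so F = 2 − 33 + 90 = 59.

59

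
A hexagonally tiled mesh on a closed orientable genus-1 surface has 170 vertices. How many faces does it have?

χ = 2 − 2·1 = 0, and every face is a hexagon so 6F = 2E.
V − E + F = 0 with E = 6F/2 gives 170 − (6/2 − 1)·F = 0, so F = 85 and E = 255.

85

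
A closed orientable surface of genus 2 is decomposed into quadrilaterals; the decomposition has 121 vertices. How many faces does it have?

123

χ = 2 − 2·2 = -2, and every face is a square so 4F = 2E.
V − E + F = -2 with E = 4F/2 gives 121 − (4/2 − 1)·F = -2, so F = 123 and E = 246.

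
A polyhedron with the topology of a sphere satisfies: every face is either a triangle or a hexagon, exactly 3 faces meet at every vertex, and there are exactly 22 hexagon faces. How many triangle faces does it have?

4

Let x be the number of triangles; then F = 22 + x.
Edge–face incidences: 2E = 6·22 + 3·x = 132 + 3x.
Every vertex has degree 3, so 3V = 2E.
Euler: V − E + F = 2 ⇒ (2E)/3 − E + (22 + x) = 2.
Multiply by 6: 2·(2E) − 3·(2E) + 6·(22 + x) = 12, i.e. 132 + 6x − (132 + 3x) = 12.
Collecting terms: 3x = 12, so x = 4.
Then 2E = 132 + 3·4 = 144, so E = 72, V = 2E/3 = 48, F = 22 + 4 = 26.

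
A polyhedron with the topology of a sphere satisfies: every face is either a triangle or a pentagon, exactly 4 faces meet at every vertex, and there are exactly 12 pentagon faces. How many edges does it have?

Let x be the number of triangles; then F = 12 + x.
Edge–face incidences: 2E = 5·12 + 3·x = 60 + 3x.
Every vertex has degree 4, so 4V = 2E.
Euler: V − E + F = 2 ⇒ (2E)/4 − E + (12 + x) = 2.
Multiply by 8: 2·(2E) − 4·(2E) + 8·(12 + x) = 16, i.e. 96 + 8x − 2·(60 + 3x) = 16.
Collecting terms: 2x − 24 = 16, so 2x = 40, so x = 20.
Then 2E = 60 + 3·20 = 120, so E = 60, V = 2E/4 = 30, F = 12 + 20 = 32.

60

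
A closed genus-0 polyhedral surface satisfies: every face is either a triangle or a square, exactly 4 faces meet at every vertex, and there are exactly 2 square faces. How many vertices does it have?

8

Let x be the number of triangles; then F = 2 + x.
Edge–face incidences: 2E = 4·2 + 3·x = 8 + 3x.
Every vertex has degree 4, so 4V = 2E.
Euler: V − E + F = 2 ⇒ (2E)/4 − E + (2 + x) = 2.
Multiply by 8: 2·(2E) − 4·(2E) + 8·(2 + x) = 16, i.e. 16 + 8x − 2·(8 + 3x) = 16.
Collecting terms: 2x = 16, so x = 8.
Then 2E = 8 + 3·8 = 32, so E = 16, V = 2E/4 = 8, F = 2 + 8 = 10.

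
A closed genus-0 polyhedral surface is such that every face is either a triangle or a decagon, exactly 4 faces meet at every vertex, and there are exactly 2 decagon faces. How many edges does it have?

40

Let x be the number of triangles; then F = 2 + x.
Edge–face incidences: 2E = 10·2 + 3·x = 20 + 3x.
Every vertex has degree 4, so 4V = 2E.
Euler: V − E + F = 2 ⇒ (2E)/4 − E + (2 + x) = 2.
Multiply by 8: 2·(2E) − 4·(2E) + 8·(2 + x) = 16, i.e. 16 + 8x − 2·(20 + 3x) = 16.
Collecting terms: 2x − 24 = 16, so 2x = 40, so x = 20.
Then 2E = 20 + 3·20 = 80, so E = 40, V = 2E/4 = 20, F = 2 + 20 = 22.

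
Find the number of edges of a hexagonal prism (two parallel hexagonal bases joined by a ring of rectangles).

18

A prism on an n-gon has two n-gon bases and n rectangular sides: V = 2·6 = 12, E = 3·6 = 18, F = 6 + 2 = 8.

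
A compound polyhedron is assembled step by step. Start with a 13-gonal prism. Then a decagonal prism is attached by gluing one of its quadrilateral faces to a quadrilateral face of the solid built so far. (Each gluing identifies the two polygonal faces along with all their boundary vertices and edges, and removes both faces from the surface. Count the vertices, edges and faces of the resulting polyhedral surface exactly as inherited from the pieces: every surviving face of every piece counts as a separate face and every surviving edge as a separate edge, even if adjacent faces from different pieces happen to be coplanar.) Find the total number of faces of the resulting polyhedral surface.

25

A 13-gonal prism: V=26, E=39, F=15.
Attach a decagonal prism (V=20, E=30, F=12) along a 4-gon: merge 4 vertices and 4 edges, delete both glued faces → V=42, E=65, F=25.
Check: V − E + F = 42 − 65 + 25 = 2.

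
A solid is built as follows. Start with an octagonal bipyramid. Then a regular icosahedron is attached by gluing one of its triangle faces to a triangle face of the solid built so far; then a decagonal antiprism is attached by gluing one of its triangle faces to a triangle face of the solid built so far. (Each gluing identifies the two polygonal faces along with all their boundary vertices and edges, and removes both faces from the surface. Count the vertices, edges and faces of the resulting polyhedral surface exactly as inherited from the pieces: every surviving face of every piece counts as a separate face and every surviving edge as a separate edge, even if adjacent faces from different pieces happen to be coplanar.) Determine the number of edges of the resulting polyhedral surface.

88

An octagonal bipyramid: V=10, E=24, F=16.
Attach a regular icosahedron (V=12, E=30, F=20) along a 3-gon: merge 3 vertices and 3 edges, delete both glued faces → V=19, E=51, F=34.
Attach a decagonal antiprism (V=20, E=40, F=22) along a 3-gon: merge 3 vertices and 3 edges, delete both glued faces → V=36, E=88, F=54.
Check: V − E + F = 36 − 88 + 54 = 2.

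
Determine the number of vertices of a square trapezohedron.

The n-trapezohedron (dual of the n-antiprism) has V = 2·4 + 2 = 10, E = 4·4 = 16, F = 2·4 = 8.

10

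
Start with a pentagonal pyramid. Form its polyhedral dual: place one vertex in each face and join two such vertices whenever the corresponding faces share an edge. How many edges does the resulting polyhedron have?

The base solid has V = 6, E = 10, F = 6.
The dual swaps V and F and preserves E: V′ = F = 6, E′ = E = 10, F′ = V = 6.

10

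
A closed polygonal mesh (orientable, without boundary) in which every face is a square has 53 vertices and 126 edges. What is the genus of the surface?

6

Every face is a square and each edge borders two faces, so 4F = 2·126, giving F = 63.
χ = V − E + F = 53 − 126 + 63 = -10.
For a closed orientable surface χ = 2 − 2g, so g = (2 − (-10))/2 = 6.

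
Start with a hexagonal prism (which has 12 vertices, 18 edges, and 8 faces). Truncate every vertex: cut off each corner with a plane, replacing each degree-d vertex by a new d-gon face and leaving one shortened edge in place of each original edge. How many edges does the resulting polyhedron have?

Truncation replaces each original edge-end by a new vertex, so V′ = 2E = 36.
Each original edge survives, and each old vertex of degree d contributes d new edges; summing degrees gives Σd = 2E, so E′ = E + 2E = 3E = 54.
Each original face survives and each original vertex becomes one new face: F′ = F + V = 20.

54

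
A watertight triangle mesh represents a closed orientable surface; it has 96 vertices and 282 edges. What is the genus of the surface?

0

Every face is a triangle and each edge borders two faces, so 3F = 2·282, giving F = 188.
χ = V − E + F = 96 − 282 + 188 = 2.
For a closed orientable surface χ = 2 − 2g, so g = (2 − (2))/2 = 0.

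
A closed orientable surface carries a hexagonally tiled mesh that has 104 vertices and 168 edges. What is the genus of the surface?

5

Every face is a hexagon and each edge borders two faces, so 6F = 2·168, giving F = 56.
χ = V − E + F = 104 − 168 + 56 = -8.
For a closed orientable surface χ = 2 − 2g, so g = (2 − (-8))/2 = 5.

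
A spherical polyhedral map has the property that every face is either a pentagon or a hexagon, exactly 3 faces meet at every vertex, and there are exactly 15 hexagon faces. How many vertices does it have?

50

Let x be the number of pentagons; then F = 15 + x.
Edge–face incidences: 2E = 6·15 + 5·x = 90 + 5x.
Every vertex has degree 3, so 3V = 2E.
Euler: V − E + F = 2 ⇒ (2E)/3 − E + (15 + x) = 2.
Multiply by 6: 2·(2E) − 3·(2E) + 6·(15 + x) = 12, i.e. 90 + 6x − (90 + 5x) = 12.
Collecting terms: x = 12.
Then 2E = 90 + 5·12 = 150, so E = 75, V = 2E/3 = 50, F = 15 + 12 = 27.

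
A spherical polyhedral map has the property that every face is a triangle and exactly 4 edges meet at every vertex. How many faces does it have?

Each face has 3 edges and each edge borders two faces, so 2E = 3F.
Each vertex has degree 4, so 4V = 2E and hence V = 3F/4.
Euler: V − E + F = 2 ⇒ (3F/4) − (3F/2) + F = 2.
Multiply by 8: (6 − 12 + 8)F = 16, i.e. 2F = 16.
So F = 8, E = 3·8/2 = 12, V = 3·8/4 = 6.

8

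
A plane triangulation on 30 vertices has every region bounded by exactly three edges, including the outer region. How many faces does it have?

In a plane triangulation 3F = 2E and V − E + F = 2, so F = 2V − 4 = 2·30 − 4 = 56.

56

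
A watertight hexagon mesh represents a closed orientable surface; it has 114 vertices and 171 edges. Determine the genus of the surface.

1

Every face is a hexagon and each edge borders two faces, so 6F = 2·171, giving F = 57.
χ = V − E + F = 114 − 171 + 57 = 0.
For a closed orientable surface χ = 2 − 2g, so g = (2 − (0))/2 = 1.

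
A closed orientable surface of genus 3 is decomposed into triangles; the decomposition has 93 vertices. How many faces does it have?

194

χ = 2 − 2·3 = -4, and every face is a triangle so 3F = 2E.
V − E + F = -4 with E = 3F/2 gives 93 − (3/2 − 1)·F = -4, so F = 194 and E = 291.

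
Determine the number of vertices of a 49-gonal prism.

A prism on an n-gon has two n-gon bases and n rectangular sides: V = 2·49 = 98, E = 3·49 = 147, F = 49 + 2 = 51.

98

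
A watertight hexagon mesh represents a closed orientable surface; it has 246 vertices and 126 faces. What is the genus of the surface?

4

Every face is a hexagon, so 2E = 6·126 = 756, giving E = 378.
χ = V − E + F = 246 − 378 + 126 = -6.
For a closed orientable surface χ = 2 − 2g, so g = (2 − (-6))/2 = 4.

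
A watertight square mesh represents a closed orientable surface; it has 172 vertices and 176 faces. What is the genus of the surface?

Every face is a square, so 2E = 4·176 = 704, giving E = 352.
χ = V − E + F = 172 − 352 + 176 = -4.
For a closed orientable surface χ = 2 − 2g, so g = (2 − (-4))/2 = 3.

3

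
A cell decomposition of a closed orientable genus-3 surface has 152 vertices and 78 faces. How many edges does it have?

For a closed orientable surface of genus 3, χ = 2 − 2·3 = -4.
E = V + F − (-4) = 152 + 78 − (-4) = 234.

234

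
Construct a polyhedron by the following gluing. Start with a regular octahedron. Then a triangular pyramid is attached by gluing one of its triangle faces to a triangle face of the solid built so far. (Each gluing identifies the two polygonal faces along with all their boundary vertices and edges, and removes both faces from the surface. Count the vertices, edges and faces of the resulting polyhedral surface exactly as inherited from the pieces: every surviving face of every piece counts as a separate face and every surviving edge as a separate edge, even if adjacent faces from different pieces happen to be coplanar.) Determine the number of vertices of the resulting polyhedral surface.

7

A regular octahedron: V=6, E=12, F=8.
Attach a triangular pyramid (V=4, E=6, F=4) along a 3-gon: merge 3 vertices and 3 edges, delete both glued faces → V=7, E=15, F=10.
Check: V − E + F = 7 − 15 + 10 = 2.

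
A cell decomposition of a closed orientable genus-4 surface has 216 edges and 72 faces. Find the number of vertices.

138

For a closed orientable surface of genus 4, χ = 2 − 2·4 = -6.
V = -6 + E − F = -6 + 216 − 72 = 138.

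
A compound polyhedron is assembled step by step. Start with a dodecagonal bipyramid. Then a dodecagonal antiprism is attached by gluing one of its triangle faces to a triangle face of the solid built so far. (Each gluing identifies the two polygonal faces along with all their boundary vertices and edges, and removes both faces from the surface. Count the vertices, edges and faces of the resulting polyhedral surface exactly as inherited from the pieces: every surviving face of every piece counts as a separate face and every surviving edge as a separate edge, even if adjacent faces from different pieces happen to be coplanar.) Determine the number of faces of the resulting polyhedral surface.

A dodecagonal bipyramid: V=14, E=36, F=24.
Attach a dodecagonal antiprism (V=24, E=48, F=26) along a 3-gon: merge 3 vertices and 3 edges, delete both glued faces → V=35, E=81, F=48.
Check: V − E + F = 35 − 81 + 48 = 2.

48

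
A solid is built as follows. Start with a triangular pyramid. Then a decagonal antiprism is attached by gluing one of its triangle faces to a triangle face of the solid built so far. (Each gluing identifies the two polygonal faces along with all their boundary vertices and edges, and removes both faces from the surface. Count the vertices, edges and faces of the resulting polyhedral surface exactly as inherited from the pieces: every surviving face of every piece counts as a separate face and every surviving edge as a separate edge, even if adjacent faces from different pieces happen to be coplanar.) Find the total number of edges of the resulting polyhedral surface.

A triangular pyramid: V=4, E=6, F=4.
Attach a decagonal antiprism (V=20, E=40, F=22) along a 3-gon: merge 3 vertices and 3 edges, delete both glued faces → V=21, E=43, F=24.
Check: V − E + F = 21 − 43 + 24 = 2.

43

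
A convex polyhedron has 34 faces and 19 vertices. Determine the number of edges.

Here V − E + F = 2.
E = V + F − (2) = 19 + 34 − (2) = 51.

51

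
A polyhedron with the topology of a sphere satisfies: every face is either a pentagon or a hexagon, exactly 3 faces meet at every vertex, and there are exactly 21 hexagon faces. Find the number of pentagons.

Let x be the number of pentagons; then F = 21 + x.
Edge–face incidences: 2E = 6·21 + 5·x = 126 + 5x.
Every vertex has degree 3, so 3V = 2E.
Euler: V − E + F = 2 ⇒ (2E)/3 − E + (21 + x) = 2.
Multiply by 6: 2·(2E) − 3·(2E) + 6·(21 + x) = 12, i.e. 126 + 6x − (126 + 5x) = 12.
Collecting terms: x = 12.
Then 2E = 126 + 5·12 = 186, so E = 93, V = 2E/3 = 62, F = 21 + 12 = 33.

12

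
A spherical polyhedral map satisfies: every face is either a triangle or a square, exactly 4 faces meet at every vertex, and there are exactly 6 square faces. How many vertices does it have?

Let x be the number of triangles; then F = 6 + x.
Edge–face incidences: 2E = 4·6 + 3·x = 24 + 3x.
Every vertex has degree 4, so 4V = 2E.
Euler: V − E + F = 2 ⇒ (2E)/4 − E + (6 + x) = 2.
Multiply by 8: 2·(2E) − 4·(2E) + 8·(6 + x) = 16, i.e. 48 + 8x − 2·(24 + 3x) = 16.
Collecting terms: 2x = 16, so x = 8.
Then 2E = 24 + 3·8 = 48, so E = 24, V = 2E/4 = 12, F = 6 + 8 = 14.

12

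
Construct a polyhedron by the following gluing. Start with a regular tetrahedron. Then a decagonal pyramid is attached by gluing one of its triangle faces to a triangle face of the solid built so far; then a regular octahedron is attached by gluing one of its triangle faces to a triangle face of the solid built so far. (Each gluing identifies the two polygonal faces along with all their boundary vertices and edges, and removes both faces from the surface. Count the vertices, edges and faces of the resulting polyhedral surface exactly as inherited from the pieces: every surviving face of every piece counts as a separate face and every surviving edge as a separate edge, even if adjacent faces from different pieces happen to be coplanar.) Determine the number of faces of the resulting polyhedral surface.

19

A regular tetrahedron: V=4, E=6, F=4.
Attach a decagonal pyramid (V=11, E=20, F=11) along a 3-gon: merge 3 vertices and 3 edges, delete both glued faces → V=12, E=23, F=13.
Attach a regular octahedron (V=6, E=12, F=8) along a 3-gon: merge 3 vertices and 3 edges, delete both glued faces → V=15, E=32, F=19.
Check: V − E + F = 15 − 32 + 19 = 2.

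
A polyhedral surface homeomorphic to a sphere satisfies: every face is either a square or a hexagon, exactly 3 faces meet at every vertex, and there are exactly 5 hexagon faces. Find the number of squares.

Let x be the number of squares; then F = 5 + x.
Edge–face incidences: 2E = 6·5 + 4·x = 30 + 4x.
Every vertex has degree 3, so 3V = 2E.
Euler: V − E + F = 2 ⇒ (2E)/3 − E + (5 + x) = 2.
Multiply by 6: 2·(2E) − 3·(2E) + 6·(5 + x) = 12, i.e. 30 + 6x − (30 + 4x) = 12.
Collecting terms: 2x = 12, so x = 6.
Then 2E = 30 + 4·6 = 54, so E = 27, V = 2E/3 = 18, F = 5 + 6 = 11.

6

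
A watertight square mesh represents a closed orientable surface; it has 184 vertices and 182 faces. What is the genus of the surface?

Every face is a square, so 2E = 4·182 = 728, giving E = 364.
χ = V − E + F = 184 − 364 + 182 = 2.
For a closed orientable surface χ = 2 − 2g, so g = (2 − (2))/2 = 0.

0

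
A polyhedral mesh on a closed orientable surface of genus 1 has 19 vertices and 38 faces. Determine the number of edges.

57

For a closed orientable surface of genus 1, χ = 2 − 2·1 = 0.
E = V + F − (0) = 19 + 38 − (0) = 57.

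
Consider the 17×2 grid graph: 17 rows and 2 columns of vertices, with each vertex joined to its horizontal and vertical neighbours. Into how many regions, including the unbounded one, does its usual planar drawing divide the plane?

17

The grid has V = 17·2 = 34 vertices and E = 17·1 + 2·16 = 49 edges.
F = 2 − V + E = 2 − 34 + 49 = 17.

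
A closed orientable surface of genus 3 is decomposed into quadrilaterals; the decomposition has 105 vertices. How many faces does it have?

χ = 2 − 2·3 = -4, and every face is a square so 4F = 2E.
V − E + F = -4 with E = 4F/2 gives 105 − (4/2 − 1)·F = -4, so F = 109 and E = 218.

109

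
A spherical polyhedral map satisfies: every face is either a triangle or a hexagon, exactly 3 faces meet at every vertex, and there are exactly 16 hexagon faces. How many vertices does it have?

36

Let x be the number of triangles; then F = 16 + x.
Edge–face incidences: 2E = 6·16 + 3·x = 96 + 3x.
Every vertex has degree 3, so 3V = 2E.
Euler: V − E + F = 2 ⇒ (2E)/3 − E + (16 + x) = 2.
Multiply by 6: 2·(2E) − 3·(2E) + 6·(16 + x) = 12, i.e. 96 + 6x − (96 + 3x) = 12.
Collecting terms: 3x = 12, so x = 4.
Then 2E = 96 + 3·4 = 108, so E = 54, V = 2E/3 = 36, F = 16 + 4 = 20.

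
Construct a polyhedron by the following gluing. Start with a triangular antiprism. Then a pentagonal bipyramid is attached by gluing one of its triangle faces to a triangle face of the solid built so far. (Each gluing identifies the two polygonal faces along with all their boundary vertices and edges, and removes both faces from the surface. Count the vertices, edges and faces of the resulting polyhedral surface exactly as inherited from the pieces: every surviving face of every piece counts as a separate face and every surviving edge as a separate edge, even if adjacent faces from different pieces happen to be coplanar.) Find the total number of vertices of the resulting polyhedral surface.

A triangular antiprism: V=6, E=12, F=8.
Attach a pentagonal bipyramid (V=7, E=15, F=10) along a 3-gon: merge 3 vertices and 3 edges, delete both glued faces → V=10, E=24, F=16.
Check: V − E + F = 10 − 24 + 16 = 2.

10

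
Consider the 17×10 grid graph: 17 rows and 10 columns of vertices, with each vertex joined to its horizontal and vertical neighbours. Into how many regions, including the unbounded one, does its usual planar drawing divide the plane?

The grid has V = 17·10 = 170 vertices and E = 17·9 + 10·16 = 313 edges.
F = 2 − V + E = 2 − 170 + 313 = 145.

145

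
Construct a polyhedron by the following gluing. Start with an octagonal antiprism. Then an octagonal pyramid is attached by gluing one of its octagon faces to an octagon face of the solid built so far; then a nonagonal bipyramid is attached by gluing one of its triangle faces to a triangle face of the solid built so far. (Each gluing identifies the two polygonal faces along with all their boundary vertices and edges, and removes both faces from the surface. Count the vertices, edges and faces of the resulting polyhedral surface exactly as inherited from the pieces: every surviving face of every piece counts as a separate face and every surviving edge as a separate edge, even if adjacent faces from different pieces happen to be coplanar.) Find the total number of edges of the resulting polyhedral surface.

64

An octagonal antiprism: V=16, E=32, F=18.
Attach an octagonal pyramid (V=9, E=16, F=9) along an 8-gon: merge 8 vertices and 8 edges, delete both glued faces → V=17, E=40, F=25.
Attach a nonagonal bipyramid (V=11, E=27, F=18) along a 3-gon: merge 3 vertices and 3 edges, delete both glued faces → V=25, E=64, F=41.
Check: V − E + F = 25 − 64 + 41 = 2.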